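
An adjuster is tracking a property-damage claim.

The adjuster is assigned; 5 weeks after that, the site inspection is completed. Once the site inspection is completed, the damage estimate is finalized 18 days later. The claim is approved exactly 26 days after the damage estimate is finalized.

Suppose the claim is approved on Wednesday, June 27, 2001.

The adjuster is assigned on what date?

The claim is approved: Jun 27, 2001.
The damage estimate is finalized: Jun 27, 2001 − 26 days = Jun 1, 2001.
The site inspection is completed: Jun 1, 2001 − 18 days = May 14, 2001.
The adjuster is assigned: May 14, 2001 − 5 weeks = Apr 9, 2001.

Monday, April 9, 2001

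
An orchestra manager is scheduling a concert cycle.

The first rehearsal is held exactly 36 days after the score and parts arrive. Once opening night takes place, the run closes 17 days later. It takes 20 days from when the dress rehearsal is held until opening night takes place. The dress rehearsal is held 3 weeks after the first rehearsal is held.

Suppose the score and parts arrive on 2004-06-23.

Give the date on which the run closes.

2004-09-25

The score and parts arrive: Jun 23, 2004.
The first rehearsal is held: Jun 23, 2004 + 36 days = Jul 29, 2004.
The dress rehearsal is held: Jul 29, 2004 + 3 weeks = Aug 19, 2004.
Opening night takes place: Aug 19, 2004 + 20 days = Sep 8, 2004.
The run closes: Sep 8, 2004 + 17 days = Sep 25, 2004.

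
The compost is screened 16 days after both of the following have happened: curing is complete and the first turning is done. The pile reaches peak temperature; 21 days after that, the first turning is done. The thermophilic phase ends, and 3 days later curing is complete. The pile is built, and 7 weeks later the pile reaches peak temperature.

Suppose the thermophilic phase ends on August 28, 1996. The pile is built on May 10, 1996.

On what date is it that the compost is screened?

The thermophilic phase ends: Aug 28, 1996.
Curing is complete: Aug 28, 1996 + 3 days = Aug 31, 1996.
The pile is built: May 10, 1996.
The pile reaches peak temperature: May 10, 1996 + 7 weeks = Jun 28, 1996.
The first turning is done: Jun 28, 1996 + 21 days = Jul 19, 1996.
Both prerequisites met — curing is complete (Aug 31, 1996), the first turning is done (Jul 19, 1996); the later is Aug 31, 1996.
The compost is screened: Aug 31, 1996 + 16 days = Sep 16, 1996.

September 16, 1996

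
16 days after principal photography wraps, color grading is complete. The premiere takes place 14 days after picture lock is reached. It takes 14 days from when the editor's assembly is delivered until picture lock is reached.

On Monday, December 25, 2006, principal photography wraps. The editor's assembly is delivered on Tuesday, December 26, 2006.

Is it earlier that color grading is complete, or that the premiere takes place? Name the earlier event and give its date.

Principal photography wraps: Dec 25, 2006.
Color grading is complete: Dec 25, 2006 + 16 days = Jan 10, 2007.
The editor's assembly is delivered: Dec 26, 2006.
Picture lock is reached: Dec 26, 2006 + 14 days = Jan 9, 2007.
The premiere takes place: Jan 9, 2007 + 14 days = Jan 23, 2007.
Comparing: color grading is complete on Jan 10, 2007 vs the premiere takes place on Jan 23, 2007. Earlier: color grading is complete.

Color grading is complete — Wednesday, January 10, 2007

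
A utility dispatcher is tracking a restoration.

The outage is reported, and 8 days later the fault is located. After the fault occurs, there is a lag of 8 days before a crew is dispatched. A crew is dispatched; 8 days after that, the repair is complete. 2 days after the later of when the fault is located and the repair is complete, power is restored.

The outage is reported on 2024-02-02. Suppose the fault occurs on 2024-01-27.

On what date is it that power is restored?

2024-02-14

The outage is reported: Feb 2, 2024.
The fault is located: Feb 2, 2024 + 8 days = Feb 10, 2024.
The fault occurs: Jan 27, 2024.
A crew is dispatched: Jan 27, 2024 + 8 days = Feb 4, 2024.
The repair is complete: Feb 4, 2024 + 8 days = Feb 12, 2024.
Both prerequisites met — the fault is located (Feb 10, 2024), the repair is complete (Feb 12, 2024); the later is Feb 12, 2024.
Power is restored: Feb 12, 2024 + 2 days = Feb 14, 2024.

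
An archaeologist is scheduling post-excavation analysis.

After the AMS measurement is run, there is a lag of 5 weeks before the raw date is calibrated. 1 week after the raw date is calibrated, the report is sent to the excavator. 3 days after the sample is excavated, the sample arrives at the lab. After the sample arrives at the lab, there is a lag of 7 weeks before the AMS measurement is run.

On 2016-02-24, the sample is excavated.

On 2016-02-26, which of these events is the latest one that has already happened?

The sample is excavated: Feb 24, 2016.
The sample arrives at the lab: Feb 24, 2016 + 3 days = Feb 27, 2016.
The AMS measurement is run: Feb 27, 2016 + 7 weeks = Apr 16, 2016.
The raw date is calibrated: Apr 16, 2016 + 5 weeks = May 21, 2016.
The report is sent to the excavator: May 21, 2016 + 1 week = May 28, 2016.
Feb 26, 2016 falls between when the sample is excavated (Feb 24, 2016) and when the sample arrives at the lab (Feb 27, 2016).

The sample is excavated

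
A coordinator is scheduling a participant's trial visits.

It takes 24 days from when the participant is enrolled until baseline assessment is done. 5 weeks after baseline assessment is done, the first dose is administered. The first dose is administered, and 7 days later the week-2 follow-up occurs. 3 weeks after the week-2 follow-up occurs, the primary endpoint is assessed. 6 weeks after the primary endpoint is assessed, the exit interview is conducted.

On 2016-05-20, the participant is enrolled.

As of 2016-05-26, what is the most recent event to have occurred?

The participant is enrolled: May 20, 2016.
Baseline assessment is done: May 20, 2016 + 24 days = Jun 13, 2016.
The first dose is administered: Jun 13, 2016 + 5 weeks = Jul 18, 2016.
The week-2 follow-up occurs: Jul 18, 2016 + 7 days = Jul 25, 2016.
The primary endpoint is assessed: Jul 25, 2016 + 3 weeks = Aug 15, 2016.
The exit interview is conducted: Aug 15, 2016 + 6 weeks = Sep 26, 2016.
May 26, 2016 falls between when the participant is enrolled (May 20, 2016) and when baseline assessment is done (Jun 13, 2016).

The participant is enrolled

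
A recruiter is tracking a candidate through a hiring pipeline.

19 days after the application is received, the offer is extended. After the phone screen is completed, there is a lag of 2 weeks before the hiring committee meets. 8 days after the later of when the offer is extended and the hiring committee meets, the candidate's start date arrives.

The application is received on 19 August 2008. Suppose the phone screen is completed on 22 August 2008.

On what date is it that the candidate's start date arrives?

15 September 2008

The application is received: Aug 19, 2008.
The offer is extended: Aug 19, 2008 + 19 days = Sep 7, 2008.
The phone screen is completed: Aug 22, 2008.
The hiring committee meets: Aug 22, 2008 + 2 weeks = Sep 5, 2008.
Both prerequisites met — the offer is extended (Sep 7, 2008), the hiring committee meets (Sep 5, 2008); the later is Sep 7, 2008.
The candidate's start date arrives: Sep 7, 2008 + 8 days = Sep 15, 2008.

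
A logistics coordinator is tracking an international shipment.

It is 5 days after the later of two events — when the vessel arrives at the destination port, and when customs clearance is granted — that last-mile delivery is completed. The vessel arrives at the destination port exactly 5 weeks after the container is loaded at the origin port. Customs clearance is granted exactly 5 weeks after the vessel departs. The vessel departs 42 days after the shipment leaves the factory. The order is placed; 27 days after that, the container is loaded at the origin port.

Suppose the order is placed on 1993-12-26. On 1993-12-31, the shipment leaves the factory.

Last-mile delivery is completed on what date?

1994-03-23

The order is placed: Dec 26, 1993.
The container is loaded at the origin port: Dec 26, 1993 + 27 days = Jan 22, 1994.
The vessel arrives at the destination port: Jan 22, 1994 + 5 weeks = Feb 26, 1994.
The shipment leaves the factory: Dec 31, 1993.
The vessel departs: Dec 31, 1993 + 42 days = Feb 11, 1994.
Customs clearance is granted: Feb 11, 1994 + 5 weeks = Mar 18, 1994.
Both prerequisites met — the vessel arrives at the destination port (Feb 26, 1994), customs clearance is granted (Mar 18, 1994); the later is Mar 18, 1994.
Last-mile delivery is completed: Mar 18, 1994 + 5 days = Mar 23, 1994.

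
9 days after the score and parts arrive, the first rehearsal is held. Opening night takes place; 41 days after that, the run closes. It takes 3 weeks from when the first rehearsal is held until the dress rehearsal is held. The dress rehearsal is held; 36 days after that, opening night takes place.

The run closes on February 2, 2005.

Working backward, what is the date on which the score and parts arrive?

October 18, 2004

The run closes: Feb 2, 2005.
Opening night takes place: Feb 2, 2005 − 41 days = Dec 23, 2004.
The dress rehearsal is held: Dec 23, 2004 − 36 days = Nov 17, 2004.
The first rehearsal is held: Nov 17, 2004 − 3 weeks = Oct 27, 2004.
The score and parts arrive: Oct 27, 2004 − 9 days = Oct 18, 2004.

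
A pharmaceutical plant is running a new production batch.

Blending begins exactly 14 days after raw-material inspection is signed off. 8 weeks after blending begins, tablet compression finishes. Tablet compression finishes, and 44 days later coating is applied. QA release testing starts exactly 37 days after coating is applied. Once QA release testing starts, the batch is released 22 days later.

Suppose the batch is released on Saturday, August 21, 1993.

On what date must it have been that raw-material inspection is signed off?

Monday, March 1, 1993

The batch is released: Aug 21, 1993.
QA release testing starts: Aug 21, 1993 − 22 days = Jul 30, 1993.
Coating is applied: Jul 30, 1993 − 37 days = Jun 23, 1993.
Tablet compression finishes: Jun 23, 1993 − 44 days = May 10, 1993.
Blending begins: May 10, 1993 − 8 weeks = Mar 15, 1993.
Raw-material inspection is signed off: Mar 15, 1993 − 14 days = Mar 1, 1993.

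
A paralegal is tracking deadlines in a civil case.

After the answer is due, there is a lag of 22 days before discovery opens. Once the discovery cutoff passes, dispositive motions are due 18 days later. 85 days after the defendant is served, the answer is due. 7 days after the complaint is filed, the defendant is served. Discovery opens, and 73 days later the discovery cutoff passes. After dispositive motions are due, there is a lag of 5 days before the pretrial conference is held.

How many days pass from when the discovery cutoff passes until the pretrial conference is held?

23 days

Causal path: the discovery cutoff passes → dispositive motions are due → the pretrial conference is held.
Total delay along the path: 18 + 5 = 23 days.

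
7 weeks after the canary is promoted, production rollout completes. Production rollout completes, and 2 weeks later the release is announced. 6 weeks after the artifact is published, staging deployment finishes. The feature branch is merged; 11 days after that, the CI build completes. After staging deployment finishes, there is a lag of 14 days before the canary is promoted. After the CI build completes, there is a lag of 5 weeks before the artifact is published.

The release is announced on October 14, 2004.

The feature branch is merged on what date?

The release is announced: Oct 14, 2004.
Production rollout completes: Oct 14, 2004 − 2 weeks = Sep 30, 2004.
The canary is promoted: Sep 30, 2004 − 7 weeks = Aug 12, 2004.
Staging deployment finishes: Aug 12, 2004 − 14 days = Jul 29, 2004.
The artifact is published: Jul 29, 2004 − 6 weeks = Jun 17, 2004.
The CI build completes: Jun 17, 2004 − 5 weeks = May 13, 2004.
The feature branch is merged: May 13, 2004 − 11 days = May 2, 2004.

May 2, 2004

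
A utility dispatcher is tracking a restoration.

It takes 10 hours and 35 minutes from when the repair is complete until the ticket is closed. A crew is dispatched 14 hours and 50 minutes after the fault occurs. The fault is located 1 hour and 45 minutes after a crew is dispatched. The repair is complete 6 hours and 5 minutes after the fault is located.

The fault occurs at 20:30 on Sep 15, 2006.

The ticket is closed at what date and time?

The fault occurs: 20:30 Sep 15, 2006.
A crew is dispatched: 20:30 Sep 15, 2006 + 14h50m = 11:20 Sep 16, 2006.
The fault is located: 11:20 Sep 16, 2006 + 1h45m = 13:05 Sep 16, 2006.
The repair is complete: 13:05 Sep 16, 2006 + 6h05m = 19:10 Sep 16, 2006.
The ticket is closed: 19:10 Sep 16, 2006 + 10h35m = 05:45 Sep 17, 2006.

05:45 on Sep 17, 2006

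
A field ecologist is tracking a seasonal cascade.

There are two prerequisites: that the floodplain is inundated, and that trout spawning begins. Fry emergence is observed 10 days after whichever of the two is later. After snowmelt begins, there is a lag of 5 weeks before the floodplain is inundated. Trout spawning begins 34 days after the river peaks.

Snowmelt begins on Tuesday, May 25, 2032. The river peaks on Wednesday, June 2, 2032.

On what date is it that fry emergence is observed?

Friday, July 16, 2032

Snowmelt begins: May 25, 2032.
The floodplain is inundated: May 25, 2032 + 5 weeks = Jun 29, 2032.
The river peaks: Jun 2, 2032.
Trout spawning begins: Jun 2, 2032 + 34 days = Jul 6, 2032.
Both prerequisites met — the floodplain is inundated (Jun 29, 2032), trout spawning begins (Jul 6, 2032); the later is Jul 6, 2032.
Fry emergence is observed: Jul 6, 2032 + 10 days = Jul 16, 2032.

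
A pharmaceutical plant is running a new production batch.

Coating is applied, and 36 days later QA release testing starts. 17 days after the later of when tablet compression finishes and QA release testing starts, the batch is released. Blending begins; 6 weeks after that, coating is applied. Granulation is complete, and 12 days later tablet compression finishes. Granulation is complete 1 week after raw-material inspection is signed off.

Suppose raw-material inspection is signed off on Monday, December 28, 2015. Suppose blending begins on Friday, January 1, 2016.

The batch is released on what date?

Tuesday, April 5, 2016

Raw-material inspection is signed off: Dec 28, 2015.
Granulation is complete: Dec 28, 2015 + 1 week = Jan 4, 2016.
Tablet compression finishes: Jan 4, 2016 + 12 days = Jan 16, 2016.
Blending begins: Jan 1, 2016.
Coating is applied: Jan 1, 2016 + 6 weeks = Feb 12, 2016.
QA release testing starts: Feb 12, 2016 + 36 days = Mar 19, 2016.
Both prerequisites met — tablet compression finishes (Jan 16, 2016), QA release testing starts (Mar 19, 2016); the later is Mar 19, 2016.
The batch is released: Mar 19, 2016 + 17 days = Apr 5, 2016.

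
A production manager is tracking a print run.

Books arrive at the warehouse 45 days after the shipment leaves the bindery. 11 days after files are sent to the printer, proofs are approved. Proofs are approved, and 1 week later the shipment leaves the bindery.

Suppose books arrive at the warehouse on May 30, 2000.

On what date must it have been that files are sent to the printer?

Books arrive at the warehouse: May 30, 2000.
The shipment leaves the bindery: May 30, 2000 − 45 days = Apr 15, 2000.
Proofs are approved: Apr 15, 2000 − 1 week = Apr 8, 2000.
Files are sent to the printer: Apr 8, 2000 − 11 days = Mar 28, 2000.

Mar 28, 2000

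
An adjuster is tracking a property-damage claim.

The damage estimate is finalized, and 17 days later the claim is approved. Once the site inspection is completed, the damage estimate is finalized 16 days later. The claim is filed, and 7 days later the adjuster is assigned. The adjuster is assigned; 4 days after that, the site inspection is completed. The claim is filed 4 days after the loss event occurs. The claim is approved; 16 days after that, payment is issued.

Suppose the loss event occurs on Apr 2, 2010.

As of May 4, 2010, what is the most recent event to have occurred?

The damage estimate is finalized

The loss event occurs: Apr 2, 2010.
The claim is filed: Apr 2, 2010 + 4 days = Apr 6, 2010.
The adjuster is assigned: Apr 6, 2010 + 7 days = Apr 13, 2010.
The site inspection is completed: Apr 13, 2010 + 4 days = Apr 17, 2010.
The damage estimate is finalized: Apr 17, 2010 + 16 days = May 3, 2010.
The claim is approved: May 3, 2010 + 17 days = May 20, 2010.
Payment is issued: May 20, 2010 + 16 days = Jun 5, 2010.
May 4, 2010 falls between when the damage estimate is finalized (May 3, 2010) and when the claim is approved (May 20, 2010).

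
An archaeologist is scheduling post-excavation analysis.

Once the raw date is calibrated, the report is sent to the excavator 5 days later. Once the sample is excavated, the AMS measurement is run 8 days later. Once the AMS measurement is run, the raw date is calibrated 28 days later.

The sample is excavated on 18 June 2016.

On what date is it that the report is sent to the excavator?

29 July 2016

The sample is excavated: Jun 18, 2016.
The AMS measurement is run: Jun 18, 2016 + 8 days = Jun 26, 2016.
The raw date is calibrated: Jun 26, 2016 + 28 days = Jul 24, 2016.
The report is sent to the excavator: Jul 24, 2016 + 5 days = Jul 29, 2016.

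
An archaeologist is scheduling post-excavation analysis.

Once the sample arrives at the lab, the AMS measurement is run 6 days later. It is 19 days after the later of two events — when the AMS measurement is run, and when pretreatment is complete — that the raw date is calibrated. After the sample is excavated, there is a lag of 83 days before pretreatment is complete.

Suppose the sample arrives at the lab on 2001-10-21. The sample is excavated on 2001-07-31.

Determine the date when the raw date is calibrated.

The sample arrives at the lab: Oct 21, 2001.
The AMS measurement is run: Oct 21, 2001 + 6 days = Oct 27, 2001.
The sample is excavated: Jul 31, 2001.
Pretreatment is complete: Jul 31, 2001 + 83 days = Oct 22, 2001.
Both prerequisites met — the AMS measurement is run (Oct 27, 2001), pretreatment is complete (Oct 22, 2001); the later is Oct 27, 2001.
The raw date is calibrated: Oct 27, 2001 + 19 days = Nov 15, 2001.

2001-11-15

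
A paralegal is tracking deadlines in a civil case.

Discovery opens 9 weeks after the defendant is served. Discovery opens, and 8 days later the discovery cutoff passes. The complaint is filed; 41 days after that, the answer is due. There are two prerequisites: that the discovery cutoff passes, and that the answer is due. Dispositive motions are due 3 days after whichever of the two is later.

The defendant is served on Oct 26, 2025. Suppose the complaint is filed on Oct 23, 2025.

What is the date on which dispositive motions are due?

Jan 8, 2026

The defendant is served: Oct 26, 2025.
Discovery opens: Oct 26, 2025 + 9 weeks = Dec 28, 2025.
The discovery cutoff passes: Dec 28, 2025 + 8 days = Jan 5, 2026.
The complaint is filed: Oct 23, 2025.
The answer is due: Oct 23, 2025 + 41 days = Dec 3, 2025.
Both prerequisites met — the discovery cutoff passes (Jan 5, 2026), the answer is due (Dec 3, 2025); the later is Jan 5, 2026.
Dispositive motions are due: Jan 5, 2026 + 3 days = Jan 8, 2026.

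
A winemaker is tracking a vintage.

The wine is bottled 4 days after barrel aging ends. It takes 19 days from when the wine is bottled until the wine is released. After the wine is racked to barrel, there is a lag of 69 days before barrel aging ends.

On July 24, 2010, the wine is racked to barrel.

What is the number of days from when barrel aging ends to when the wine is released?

23 days

Causal path: barrel aging ends → the wine is bottled → the wine is released.
Total delay along the path: 4 + 19 = 23 days.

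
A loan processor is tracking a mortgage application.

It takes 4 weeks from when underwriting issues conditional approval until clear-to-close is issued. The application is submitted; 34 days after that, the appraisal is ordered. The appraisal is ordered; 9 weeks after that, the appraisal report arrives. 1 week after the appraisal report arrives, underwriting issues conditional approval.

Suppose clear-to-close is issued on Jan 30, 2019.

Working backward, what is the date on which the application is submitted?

Clear-to-close is issued: Jan 30, 2019.
Underwriting issues conditional approval: Jan 30, 2019 − 4 weeks = Jan 2, 2019.
The appraisal report arrives: Jan 2, 2019 − 1 week = Dec 26, 2018.
The appraisal is ordered: Dec 26, 2018 − 9 weeks = Oct 24, 2018.
The application is submitted: Oct 24, 2018 − 34 days = Sep 20, 2018.

Sep 20, 2018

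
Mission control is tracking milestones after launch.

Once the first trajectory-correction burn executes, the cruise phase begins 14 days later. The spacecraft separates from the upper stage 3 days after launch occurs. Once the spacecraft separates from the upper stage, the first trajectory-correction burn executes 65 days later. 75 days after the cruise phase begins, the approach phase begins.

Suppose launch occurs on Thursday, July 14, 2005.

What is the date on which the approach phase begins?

Sunday, December 18, 2005

Launch occurs: Jul 14, 2005.
The spacecraft separates from the upper stage: Jul 14, 2005 + 3 days = Jul 17, 2005.
The first trajectory-correction burn executes: Jul 17, 2005 + 65 days = Sep 20, 2005.
The cruise phase begins: Sep 20, 2005 + 14 days = Oct 4, 2005.
The approach phase begins: Oct 4, 2005 + 75 days = Dec 18, 2005.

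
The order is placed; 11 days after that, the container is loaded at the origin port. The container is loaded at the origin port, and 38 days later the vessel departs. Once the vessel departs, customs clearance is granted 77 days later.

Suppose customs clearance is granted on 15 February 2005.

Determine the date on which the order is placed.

Customs clearance is granted: Feb 15, 2005.
The vessel departs: Feb 15, 2005 − 77 days = Nov 30, 2004.
The container is loaded at the origin port: Nov 30, 2004 − 38 days = Oct 23, 2004.
The order is placed: Oct 23, 2004 − 11 days = Oct 12, 2004.

12 October 2004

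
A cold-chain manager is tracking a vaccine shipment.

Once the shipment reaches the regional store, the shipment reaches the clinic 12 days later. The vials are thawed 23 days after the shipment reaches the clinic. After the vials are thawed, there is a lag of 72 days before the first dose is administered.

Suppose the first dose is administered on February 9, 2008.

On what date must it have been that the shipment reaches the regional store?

The first dose is administered: Feb 9, 2008.
The vials are thawed: Feb 9, 2008 − 72 days = Nov 29, 2007.
The shipment reaches the clinic: Nov 29, 2007 − 23 days = Nov 6, 2007.
The shipment reaches the regional store: Nov 6, 2007 − 12 days = Oct 25, 2007.

October 25, 2007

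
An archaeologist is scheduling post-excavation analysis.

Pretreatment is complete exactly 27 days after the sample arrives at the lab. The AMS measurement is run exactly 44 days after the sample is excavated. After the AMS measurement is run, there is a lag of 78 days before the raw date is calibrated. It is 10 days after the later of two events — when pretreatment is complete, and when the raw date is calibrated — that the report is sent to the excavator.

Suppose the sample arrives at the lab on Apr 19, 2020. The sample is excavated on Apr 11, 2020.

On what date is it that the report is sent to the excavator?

The sample arrives at the lab: Apr 19, 2020.
Pretreatment is complete: Apr 19, 2020 + 27 days = May 16, 2020.
The sample is excavated: Apr 11, 2020.
The AMS measurement is run: Apr 11, 2020 + 44 days = May 25, 2020.
The raw date is calibrated: May 25, 2020 + 78 days = Aug 11, 2020.
Both prerequisites met — pretreatment is complete (May 16, 2020), the raw date is calibrated (Aug 11, 2020); the later is Aug 11, 2020.
The report is sent to the excavator: Aug 11, 2020 + 10 days = Aug 21, 2020.

Aug 21, 2020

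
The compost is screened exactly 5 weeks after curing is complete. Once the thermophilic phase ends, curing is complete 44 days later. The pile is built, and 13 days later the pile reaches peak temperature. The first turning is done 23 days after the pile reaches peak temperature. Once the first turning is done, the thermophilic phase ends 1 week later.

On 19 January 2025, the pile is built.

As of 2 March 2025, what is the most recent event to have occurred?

The first turning is done

The pile is built: Jan 19, 2025.
The pile reaches peak temperature: Jan 19, 2025 + 13 days = Feb 1, 2025.
The first turning is done: Feb 1, 2025 + 23 days = Feb 24, 2025.
The thermophilic phase ends: Feb 24, 2025 + 1 week = Mar 3, 2025.
Curing is complete: Mar 3, 2025 + 44 days = Apr 16, 2025.
The compost is screened: Apr 16, 2025 + 5 weeks = May 21, 2025.
Mar 2, 2025 falls between when the first turning is done (Feb 24, 2025) and when the thermophilic phase ends (Mar 3, 2025).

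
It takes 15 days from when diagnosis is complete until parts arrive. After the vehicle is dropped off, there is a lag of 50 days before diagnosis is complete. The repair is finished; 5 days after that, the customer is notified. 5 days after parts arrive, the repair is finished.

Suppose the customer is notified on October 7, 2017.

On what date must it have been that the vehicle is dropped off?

July 24, 2017

The customer is notified: Oct 7, 2017.
The repair is finished: Oct 7, 2017 − 5 days = Oct 2, 2017.
Parts arrive: Oct 2, 2017 − 5 days = Sep 27, 2017.
Diagnosis is complete: Sep 27, 2017 − 15 days = Sep 12, 2017.
The vehicle is dropped off: Sep 12, 2017 − 50 days = Jul 24, 2017.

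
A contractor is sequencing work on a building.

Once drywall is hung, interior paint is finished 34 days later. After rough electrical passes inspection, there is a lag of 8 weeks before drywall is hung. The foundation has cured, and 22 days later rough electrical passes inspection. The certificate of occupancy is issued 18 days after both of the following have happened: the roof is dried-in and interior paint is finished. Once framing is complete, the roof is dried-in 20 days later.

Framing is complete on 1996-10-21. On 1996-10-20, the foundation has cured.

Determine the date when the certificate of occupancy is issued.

Framing is complete: Oct 21, 1996.
The roof is dried-in: Oct 21, 1996 + 20 days = Nov 10, 1996.
The foundation has cured: Oct 20, 1996.
Rough electrical passes inspection: Oct 20, 1996 + 22 days = Nov 11, 1996.
Drywall is hung: Nov 11, 1996 + 8 weeks = Jan 6, 1997.
Interior paint is finished: Jan 6, 1997 + 34 days = Feb 9, 1997.
Both prerequisites met — the roof is dried-in (Nov 10, 1996), interior paint is finished (Feb 9, 1997); the later is Feb 9, 1997.
The certificate of occupancy is issued: Feb 9, 1997 + 18 days = Feb 27, 1997.

1997-02-27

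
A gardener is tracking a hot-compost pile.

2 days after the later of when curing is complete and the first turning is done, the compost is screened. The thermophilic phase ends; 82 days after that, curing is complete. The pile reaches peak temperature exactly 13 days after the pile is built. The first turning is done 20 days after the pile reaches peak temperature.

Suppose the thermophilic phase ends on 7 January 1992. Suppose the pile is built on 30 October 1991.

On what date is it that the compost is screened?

31 March 1992

The thermophilic phase ends: Jan 7, 1992.
Curing is complete: Jan 7, 1992 + 82 days = Mar 29, 1992.
The pile is built: Oct 30, 1991.
The pile reaches peak temperature: Oct 30, 1991 + 13 days = Nov 12, 1991.
The first turning is done: Nov 12, 1991 + 20 days = Dec 2, 1991.
Both prerequisites met — curing is complete (Mar 29, 1992), the first turning is done (Dec 2, 1991); the later is Mar 29, 1992.
The compost is screened: Mar 29, 1992 + 2 days = Mar 31, 1992.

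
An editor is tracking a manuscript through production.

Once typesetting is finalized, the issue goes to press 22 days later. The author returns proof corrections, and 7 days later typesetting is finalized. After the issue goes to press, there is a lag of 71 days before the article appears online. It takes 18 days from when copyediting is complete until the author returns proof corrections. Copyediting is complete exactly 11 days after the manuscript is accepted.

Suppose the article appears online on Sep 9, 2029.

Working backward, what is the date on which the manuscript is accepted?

The article appears online: Sep 9, 2029.
The issue goes to press: Sep 9, 2029 − 71 days = Jun 30, 2029.
Typesetting is finalized: Jun 30, 2029 − 22 days = Jun 8, 2029.
The author returns proof corrections: Jun 8, 2029 − 7 days = Jun 1, 2029.
Copyediting is complete: Jun 1, 2029 − 18 days = May 14, 2029.
The manuscript is accepted: May 14, 2029 − 11 days = May 3, 2029.

May 3, 2029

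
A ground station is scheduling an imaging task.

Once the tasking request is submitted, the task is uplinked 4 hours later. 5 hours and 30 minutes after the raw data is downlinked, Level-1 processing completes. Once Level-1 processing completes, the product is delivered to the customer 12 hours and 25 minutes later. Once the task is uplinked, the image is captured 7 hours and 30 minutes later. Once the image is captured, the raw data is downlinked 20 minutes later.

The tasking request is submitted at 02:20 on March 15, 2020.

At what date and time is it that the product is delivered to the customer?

08:05 on March 16, 2020

The tasking request is submitted: 02:20 Mar 15, 2020.
The task is uplinked: 02:20 Mar 15, 2020 + 4h = 06:20 Mar 15, 2020.
The image is captured: 06:20 Mar 15, 2020 + 7h30m = 13:50 Mar 15, 2020.
The raw data is downlinked: 13:50 Mar 15, 2020 + 20m = 14:10 Mar 15, 2020.
Level-1 processing completes: 14:10 Mar 15, 2020 + 5h30m = 19:40 Mar 15, 2020.
The product is delivered to the customer: 19:40 Mar 15, 2020 + 12h25m = 08:05 Mar 16, 2020.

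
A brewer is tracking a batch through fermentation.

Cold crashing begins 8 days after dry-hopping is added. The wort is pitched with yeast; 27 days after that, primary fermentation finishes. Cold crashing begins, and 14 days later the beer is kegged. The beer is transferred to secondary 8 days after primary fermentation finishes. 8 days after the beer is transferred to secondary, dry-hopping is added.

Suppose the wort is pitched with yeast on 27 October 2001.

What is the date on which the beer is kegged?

31 December 2001

The wort is pitched with yeast: Oct 27, 2001.
Primary fermentation finishes: Oct 27, 2001 + 27 days = Nov 23, 2001.
The beer is transferred to secondary: Nov 23, 2001 + 8 days = Dec 1, 2001.
Dry-hopping is added: Dec 1, 2001 + 8 days = Dec 9, 2001.
Cold crashing begins: Dec 9, 2001 + 8 days = Dec 17, 2001.
The beer is kegged: Dec 17, 2001 + 14 days = Dec 31, 2001.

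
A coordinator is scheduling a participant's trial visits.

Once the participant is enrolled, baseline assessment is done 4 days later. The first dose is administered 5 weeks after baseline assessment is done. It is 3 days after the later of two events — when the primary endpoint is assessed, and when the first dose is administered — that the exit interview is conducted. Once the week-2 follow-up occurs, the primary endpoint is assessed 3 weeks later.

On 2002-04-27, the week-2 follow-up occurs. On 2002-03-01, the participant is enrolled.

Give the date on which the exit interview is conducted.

The week-2 follow-up occurs: Apr 27, 2002.
The primary endpoint is assessed: Apr 27, 2002 + 3 weeks = May 18, 2002.
The participant is enrolled: Mar 1, 2002.
Baseline assessment is done: Mar 1, 2002 + 4 days = Mar 5, 2002.
The first dose is administered: Mar 5, 2002 + 5 weeks = Apr 9, 2002.
Both prerequisites met — the primary endpoint is assessed (May 18, 2002), the first dose is administered (Apr 9, 2002); the later is May 18, 2002.
The exit interview is conducted: May 18, 2002 + 3 days = May 21, 2002.

2002-05-21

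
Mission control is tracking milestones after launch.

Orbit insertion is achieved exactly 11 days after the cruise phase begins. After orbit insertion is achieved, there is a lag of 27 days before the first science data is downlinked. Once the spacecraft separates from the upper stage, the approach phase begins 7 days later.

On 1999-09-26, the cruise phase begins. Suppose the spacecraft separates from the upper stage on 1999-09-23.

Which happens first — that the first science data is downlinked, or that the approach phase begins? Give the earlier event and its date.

The approach phase begins — 1999-09-30

The cruise phase begins: Sep 26, 1999.
Orbit insertion is achieved: Sep 26, 1999 + 11 days = Oct 7, 1999.
The first science data is downlinked: Oct 7, 1999 + 27 days = Nov 3, 1999.
The spacecraft separates from the upper stage: Sep 23, 1999.
The approach phase begins: Sep 23, 1999 + 7 days = Sep 30, 1999.
Comparing: the first science data is downlinked on Nov 3, 1999 vs the approach phase begins on Sep 30, 1999. Earlier: the approach phase begins.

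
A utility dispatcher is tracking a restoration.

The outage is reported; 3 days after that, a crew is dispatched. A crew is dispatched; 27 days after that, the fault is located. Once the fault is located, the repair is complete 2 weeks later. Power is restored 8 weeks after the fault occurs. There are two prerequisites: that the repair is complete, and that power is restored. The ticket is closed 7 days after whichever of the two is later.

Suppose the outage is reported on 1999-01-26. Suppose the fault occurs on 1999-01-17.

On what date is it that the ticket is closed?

1999-03-21

The outage is reported: Jan 26, 1999.
A crew is dispatched: Jan 26, 1999 + 3 days = Jan 29, 1999.
The fault is located: Jan 29, 1999 + 27 days = Feb 25, 1999.
The repair is complete: Feb 25, 1999 + 2 weeks = Mar 11, 1999.
The fault occurs: Jan 17, 1999.
Power is restored: Jan 17, 1999 + 8 weeks = Mar 14, 1999.
Both prerequisites met — the repair is complete (Mar 11, 1999), power is restored (Mar 14, 1999); the later is Mar 14, 1999.
The ticket is closed: Mar 14, 1999 + 7 days = Mar 21, 1999.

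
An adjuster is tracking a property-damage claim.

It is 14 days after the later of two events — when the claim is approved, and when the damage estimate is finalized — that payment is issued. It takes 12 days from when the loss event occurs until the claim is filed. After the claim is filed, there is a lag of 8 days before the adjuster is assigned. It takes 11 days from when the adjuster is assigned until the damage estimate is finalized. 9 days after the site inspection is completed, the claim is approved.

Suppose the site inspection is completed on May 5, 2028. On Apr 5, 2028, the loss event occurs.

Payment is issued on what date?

May 28, 2028

The site inspection is completed: May 5, 2028.
The claim is approved: May 5, 2028 + 9 days = May 14, 2028.
The loss event occurs: Apr 5, 2028.
The claim is filed: Apr 5, 2028 + 12 days = Apr 17, 2028.
The adjuster is assigned: Apr 17, 2028 + 8 days = Apr 25, 2028.
The damage estimate is finalized: Apr 25, 2028 + 11 days = May 6, 2028.
Both prerequisites met — the claim is approved (May 14, 2028), the damage estimate is finalized (May 6, 2028); the later is May 14, 2028.
Payment is issued: May 14, 2028 + 14 days = May 28, 2028.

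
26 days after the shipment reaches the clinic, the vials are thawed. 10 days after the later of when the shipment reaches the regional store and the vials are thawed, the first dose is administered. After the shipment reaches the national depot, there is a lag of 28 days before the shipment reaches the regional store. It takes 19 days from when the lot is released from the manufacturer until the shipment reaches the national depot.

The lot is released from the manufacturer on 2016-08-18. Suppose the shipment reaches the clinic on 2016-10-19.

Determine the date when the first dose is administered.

The lot is released from the manufacturer: Aug 18, 2016.
The shipment reaches the national depot: Aug 18, 2016 + 19 days = Sep 6, 2016.
The shipment reaches the regional store: Sep 6, 2016 + 28 days = Oct 4, 2016.
The shipment reaches the clinic: Oct 19, 2016.
The vials are thawed: Oct 19, 2016 + 26 days = Nov 14, 2016.
Both prerequisites met — the shipment reaches the regional store (Oct 4, 2016), the vials are thawed (Nov 14, 2016); the later is Nov 14, 2016.
The first dose is administered: Nov 14, 2016 + 10 days = Nov 24, 2016.

2016-11-24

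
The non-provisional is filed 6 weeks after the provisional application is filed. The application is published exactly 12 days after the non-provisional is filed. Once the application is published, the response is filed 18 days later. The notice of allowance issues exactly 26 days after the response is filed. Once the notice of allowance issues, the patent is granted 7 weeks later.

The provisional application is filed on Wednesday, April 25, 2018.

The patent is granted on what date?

The provisional application is filed: Apr 25, 2018.
The non-provisional is filed: Apr 25, 2018 + 6 weeks = Jun 6, 2018.
The application is published: Jun 6, 2018 + 12 days = Jun 18, 2018.
The response is filed: Jun 18, 2018 + 18 days = Jul 6, 2018.
The notice of allowance issues: Jul 6, 2018 + 26 days = Aug 1, 2018.
The patent is granted: Aug 1, 2018 + 7 weeks = Sep 19, 2018.

Wednesday, September 19, 2018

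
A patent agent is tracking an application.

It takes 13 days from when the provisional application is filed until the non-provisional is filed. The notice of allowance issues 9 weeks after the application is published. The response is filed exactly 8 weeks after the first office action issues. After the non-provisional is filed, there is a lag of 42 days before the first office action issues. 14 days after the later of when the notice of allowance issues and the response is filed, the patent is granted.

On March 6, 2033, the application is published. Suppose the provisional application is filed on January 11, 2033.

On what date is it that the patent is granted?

May 22, 2033

The application is published: Mar 6, 2033.
The notice of allowance issues: Mar 6, 2033 + 9 weeks = May 8, 2033.
The provisional application is filed: Jan 11, 2033.
The non-provisional is filed: Jan 11, 2033 + 13 days = Jan 24, 2033.
The first office action issues: Jan 24, 2033 + 42 days = Mar 7, 2033.
The response is filed: Mar 7, 2033 + 8 weeks = May 2, 2033.
Both prerequisites met — the notice of allowance issues (May 8, 2033), the response is filed (May 2, 2033); the later is May 8, 2033.
The patent is granted: May 8, 2033 + 14 days = May 22, 2033.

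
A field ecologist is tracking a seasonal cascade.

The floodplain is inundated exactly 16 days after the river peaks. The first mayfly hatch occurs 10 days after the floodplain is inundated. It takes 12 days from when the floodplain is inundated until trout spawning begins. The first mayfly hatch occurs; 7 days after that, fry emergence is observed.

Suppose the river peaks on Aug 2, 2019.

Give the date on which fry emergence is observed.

Sep 4, 2019

The river peaks: Aug 2, 2019.
The floodplain is inundated: Aug 2, 2019 + 16 days = Aug 18, 2019.
The first mayfly hatch occurs: Aug 18, 2019 + 10 days = Aug 28, 2019.
Fry emergence is observed: Aug 28, 2019 + 7 days = Sep 4, 2019.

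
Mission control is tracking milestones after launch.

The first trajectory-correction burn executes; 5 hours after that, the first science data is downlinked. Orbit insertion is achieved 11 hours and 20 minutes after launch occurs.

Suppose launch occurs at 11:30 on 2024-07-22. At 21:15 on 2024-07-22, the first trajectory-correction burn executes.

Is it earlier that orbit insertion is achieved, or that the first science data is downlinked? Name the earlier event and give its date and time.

Launch occurs: 11:30 Jul 22, 2024.
Orbit insertion is achieved: 11:30 Jul 22, 2024 + 11h20m = 22:50 Jul 22, 2024.
The first trajectory-correction burn executes: 21:15 Jul 22, 2024.
The first science data is downlinked: 21:15 Jul 22, 2024 + 5h = 02:15 Jul 23, 2024.
Comparing: orbit insertion is achieved at 22:50 Jul 22, 2024 vs the first science data is downlinked at 02:15 Jul 23, 2024. Earlier: orbit insertion is achieved.

Orbit insertion is achieved — 22:50 on 2024-07-22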